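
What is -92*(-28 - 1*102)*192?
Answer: 2296320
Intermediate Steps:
-92*(-28 - 1*102)*192 = -92*(-28 - 102)*192 = -92*(-130)*192 = 11960*192 = 2296320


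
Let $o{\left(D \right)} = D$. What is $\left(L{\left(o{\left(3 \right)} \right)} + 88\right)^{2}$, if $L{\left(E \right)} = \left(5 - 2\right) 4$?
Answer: $10000$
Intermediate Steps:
$L{\left(E \right)} = 12$ ($L{\left(E \right)} = \left(5 - 2\right) 4 = 3 \cdot 4 = 12$)
$\left(L{\left(o{\left(3 \right)} \right)} + 88\right)^{2} = \left(12 + 88\right)^{2} = 100^{2} = 10000$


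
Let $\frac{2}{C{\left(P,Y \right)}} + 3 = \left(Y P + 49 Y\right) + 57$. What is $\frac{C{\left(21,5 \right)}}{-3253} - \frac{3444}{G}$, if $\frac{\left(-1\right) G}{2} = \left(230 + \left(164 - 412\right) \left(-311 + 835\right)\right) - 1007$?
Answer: $- \frac{1131667261}{85902810274} \approx -0.013174$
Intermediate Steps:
$C{\left(P,Y \right)} = \frac{2}{54 + 49 Y + P Y}$ ($C{\left(P,Y \right)} = \frac{2}{-3 + \left(\left(Y P + 49 Y\right) + 57\right)} = \frac{2}{-3 + \left(\left(P Y + 49 Y\right) + 57\right)} = \frac{2}{-3 + \left(\left(49 Y + P Y\right) + 57\right)} = \frac{2}{-3 + \left(57 + 49 Y + P Y\right)} = \frac{2}{54 + 49 Y + P Y}$)
$G = 261458$ ($G = - 2 \left(\left(230 + \left(164 - 412\right) \left(-311 + 835\right)\right) - 1007\right) = - 2 \left(\left(230 - 129952\right) - 1007\right) = - 2 \left(-129722 - 1007\right) = \left(-2\right) \left(-130729\right) = 261458$)
$\frac{C{\left(21,5 \right)}}{-3253} - \frac{3444}{G} = \frac{2 \frac{1}{54 + 49 \cdot 5 + 21 \cdot 5}}{-3253} - \frac{3444}{261458} = \frac{2}{54 + 245 + 105} \left(- \frac{1}{3253}\right) - \frac{1722}{130729} = \frac{2}{404} \left(- \frac{1}{3253}\right) - \frac{1722}{130729} = 2 \cdot \frac{1}{404} \left(- \frac{1}{3253}\right) - \frac{1722}{130729} = \frac{1}{202} \left(- \frac{1}{3253}\right) - \frac{1722}{130729} = - \frac{1}{657106} - \frac{1722}{130729} = - \frac{1131667261}{85902810274}$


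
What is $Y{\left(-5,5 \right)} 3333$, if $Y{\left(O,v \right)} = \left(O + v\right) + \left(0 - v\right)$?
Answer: $-16665$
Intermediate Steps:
$Y{\left(O,v \right)} = O$ ($Y{\left(O,v \right)} = \left(O + v\right) - v = O$)
$Y{\left(-5,5 \right)} 3333 = \left(-5\right) 3333 = -16665$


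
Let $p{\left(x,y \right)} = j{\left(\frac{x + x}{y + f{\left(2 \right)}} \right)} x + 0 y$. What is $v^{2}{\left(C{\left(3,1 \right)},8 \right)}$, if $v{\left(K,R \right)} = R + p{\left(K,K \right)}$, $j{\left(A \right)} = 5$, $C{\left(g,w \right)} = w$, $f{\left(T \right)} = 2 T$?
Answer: $169$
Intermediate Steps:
$p{\left(x,y \right)} = 5 x$ ($p{\left(x,y \right)} = 5 x + 0 y = 5 x + 0 = 5 x$)
$v{\left(K,R \right)} = R + 5 K$
$v^{2}{\left(C{\left(3,1 \right)},8 \right)} = \left(8 + 5 \cdot 1\right)^{2} = \left(8 + 5\right)^{2} = 13^{2} = 169$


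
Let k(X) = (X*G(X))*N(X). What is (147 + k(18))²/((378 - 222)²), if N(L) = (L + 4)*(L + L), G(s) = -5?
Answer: 562211521/2704 ≈ 2.0792e+5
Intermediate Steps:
N(L) = 2*L*(4 + L) (N(L) = (4 + L)*(2*L) = 2*L*(4 + L))
k(X) = -10*X²*(4 + X) (k(X) = (X*(-5))*(2*X*(4 + X)) = (-5*X)*(2*X*(4 + X)) = -10*X²*(4 + X))
(147 + k(18))²/((378 - 222)²) = (147 + 10*18²*(-4 - 1*18))²/((378 - 222)²) = (147 + 10*324*(-4 - 18))²/(156²) = (147 + 10*324*(-22))²/24336 = (147 - 71280)²*(1/24336) = (-71133)²*(1/24336) = 5059903689*(1/24336) = 562211521/2704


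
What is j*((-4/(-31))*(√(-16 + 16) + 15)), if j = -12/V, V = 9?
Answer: -80/31 ≈ -2.5806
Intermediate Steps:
j = -4/3 (j = -12/9 = -12*⅑ = -4/3 ≈ -1.3333)
j*((-4/(-31))*(√(-16 + 16) + 15)) = -4*(-4/(-31))*(√(-16 + 16) + 15)/3 = -4*(-4*(-1/31))*(√0 + 15)/3 = -16*(0 + 15)/93 = -16*15/93 = -4/3*60/31 = -80/31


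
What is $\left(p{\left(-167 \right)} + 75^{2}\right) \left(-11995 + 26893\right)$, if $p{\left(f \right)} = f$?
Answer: $81313284$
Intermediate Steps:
$\left(p{\left(-167 \right)} + 75^{2}\right) \left(-11995 + 26893\right) = \left(-167 + 75^{2}\right) \left(-11995 + 26893\right) = \left(-167 + 5625\right) 14898 = 5458 \cdot 14898 = 81313284$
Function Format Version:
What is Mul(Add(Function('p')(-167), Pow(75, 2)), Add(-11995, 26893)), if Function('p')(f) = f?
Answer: 81313284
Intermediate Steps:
Mul(Add(Function('p')(-167), Pow(75, 2)), Add(-11995, 26893)) = Mul(Add(-167, Pow(75, 2)), Add(-11995, 26893)) = Mul(Add(-167, 5625), 14898) = Mul(5458, 14898) = 81313284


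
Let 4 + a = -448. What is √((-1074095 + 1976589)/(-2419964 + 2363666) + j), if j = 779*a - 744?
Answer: I*√279600700907055/28149 ≈ 594.03*I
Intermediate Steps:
a = -452 (a = -4 - 448 = -452)
j = -352852 (j = 779*(-452) - 744 = -352108 - 744 = -352852)
√((-1074095 + 1976589)/(-2419964 + 2363666) + j) = √((-1074095 + 1976589)/(-2419964 + 2363666) - 352852) = √(902494/(-56298) - 352852) = √(902494*(-1/56298) - 352852) = √(-451247/28149 - 352852) = √(-9932882195/28149) = I*√279600700907055/28149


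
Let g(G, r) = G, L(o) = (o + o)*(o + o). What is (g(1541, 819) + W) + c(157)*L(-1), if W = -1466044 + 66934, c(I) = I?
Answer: -1396941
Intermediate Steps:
L(o) = 4*o**2 (L(o) = (2*o)*(2*o) = 4*o**2)
W = -1399110
(g(1541, 819) + W) + c(157)*L(-1) = (1541 - 1399110) + 157*(4*(-1)**2) = -1397569 + 157*(4*1) = -1397569 + 157*4 = -1397569 + 628 = -1396941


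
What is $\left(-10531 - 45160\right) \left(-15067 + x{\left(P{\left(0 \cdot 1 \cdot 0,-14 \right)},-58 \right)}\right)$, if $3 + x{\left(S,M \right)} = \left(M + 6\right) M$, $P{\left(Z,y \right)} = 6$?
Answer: $671299314$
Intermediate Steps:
$x{\left(S,M \right)} = -3 + M \left(6 + M\right)$ ($x{\left(S,M \right)} = -3 + \left(M + 6\right) M = -3 + \left(6 + M\right) M = -3 + M \left(6 + M\right)$)
$\left(-10531 - 45160\right) \left(-15067 + x{\left(P{\left(0 \cdot 1 \cdot 0,-14 \right)},-58 \right)}\right) = \left(-10531 - 45160\right) \left(-15067 + \left(-3 + \left(-58\right)^{2} + 6 \left(-58\right)\right)\right) = - 55691 \left(-15067 - -3013\right) = - 55691 \left(-15067 + 3013\right) = \left(-55691\right) \left(-12054\right) = 671299314$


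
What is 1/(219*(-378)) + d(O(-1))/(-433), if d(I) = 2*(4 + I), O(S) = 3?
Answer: -1159381/35844606 ≈ -0.032345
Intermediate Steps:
d(I) = 8 + 2*I
1/(219*(-378)) + d(O(-1))/(-433) = 1/(219*(-378)) + (8 + 2*3)/(-433) = (1/219)*(-1/378) + (8 + 6)*(-1/433) = -1/82782 + 14*(-1/433) = -1/82782 - 14/433 = -1159381/35844606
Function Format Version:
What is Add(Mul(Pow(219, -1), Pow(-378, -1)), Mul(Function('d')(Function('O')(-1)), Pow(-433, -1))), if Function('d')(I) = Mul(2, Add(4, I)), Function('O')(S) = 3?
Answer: Rational(-1159381, 35844606) ≈ -0.032345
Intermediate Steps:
Function('d')(I) = Add(8, Mul(2, I))
Add(Mul(Pow(219, -1), Pow(-378, -1)), Mul(Function('d')(Function('O')(-1)), Pow(-433, -1))) = Add(Mul(Pow(219, -1), Pow(-378, -1)), Mul(Add(8, Mul(2, 3)), Pow(-433, -1))) = Add(Mul(Rational(1, 219), Rational(-1, 378)), Mul(Add(8, 6), Rational(-1, 433))) = Add(Rational(-1, 82782), Mul(14, Rational(-1, 433))) = Add(Rational(-1, 82782), Rational(-14, 433)) = Rational(-1159381, 35844606)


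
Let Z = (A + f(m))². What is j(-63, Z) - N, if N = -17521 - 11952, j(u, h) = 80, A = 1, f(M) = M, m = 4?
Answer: 29553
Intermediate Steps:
Z = 25 (Z = (1 + 4)² = 5² = 25)
N = -29473
j(-63, Z) - N = 80 - 1*(-29473) = 80 + 29473 = 29553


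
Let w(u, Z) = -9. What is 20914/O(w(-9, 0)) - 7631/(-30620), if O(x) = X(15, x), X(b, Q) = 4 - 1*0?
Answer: 160104301/30620 ≈ 5228.8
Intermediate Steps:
X(b, Q) = 4 (X(b, Q) = 4 + 0 = 4)
O(x) = 4
20914/O(w(-9, 0)) - 7631/(-30620) = 20914/4 - 7631/(-30620) = 20914*(¼) - 7631*(-1/30620) = 10457/2 + 7631/30620 = 160104301/30620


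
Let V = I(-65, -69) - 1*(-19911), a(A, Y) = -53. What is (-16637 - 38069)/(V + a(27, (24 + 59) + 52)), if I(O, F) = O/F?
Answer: -3774714/1370267 ≈ -2.7547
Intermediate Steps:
V = 1373924/69 (V = -65/(-69) - 1*(-19911) = -65*(-1/69) + 19911 = 65/69 + 19911 = 1373924/69 ≈ 19912.)
(-16637 - 38069)/(V + a(27, (24 + 59) + 52)) = (-16637 - 38069)/(1373924/69 - 53) = -54706/1370267/69 = -54706*69/1370267 = -3774714/1370267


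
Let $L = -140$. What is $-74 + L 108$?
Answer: $-15194$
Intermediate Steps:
$-74 + L 108 = -74 - 15120 = -15194$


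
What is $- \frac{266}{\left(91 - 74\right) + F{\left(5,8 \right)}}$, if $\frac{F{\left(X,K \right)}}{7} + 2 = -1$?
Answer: $\frac{133}{2} \approx 66.5$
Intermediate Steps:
$F{\left(X,K \right)} = -21$ ($F{\left(X,K \right)} = -14 + 7 \left(-1\right) = -14 - 7 = -21$)
$- \frac{266}{\left(91 - 74\right) + F{\left(5,8 \right)}} = - \frac{266}{\left(91 - 74\right) - 21} = - \frac{266}{17 - 21} = - \frac{266}{-4} = \left(-266\right) \left(- \frac{1}{4}\right) = \frac{133}{2}$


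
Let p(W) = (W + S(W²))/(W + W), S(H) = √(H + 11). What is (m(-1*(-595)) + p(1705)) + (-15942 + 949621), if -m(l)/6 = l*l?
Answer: -2380941/2 + 3*√80751/1705 ≈ -1.1905e+6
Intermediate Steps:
S(H) = √(11 + H)
m(l) = -6*l² (m(l) = -6*l*l = -6*l²)
p(W) = (W + √(11 + W²))/(2*W) (p(W) = (W + √(11 + W²))/(W + W) = (W + √(11 + W²))/((2*W)) = (W + √(11 + W²))*(1/(2*W)) = (W + √(11 + W²))/(2*W))
(m(-1*(-595)) + p(1705)) + (-15942 + 949621) = (-6*(-1*(-595))² + (½)*(1705 + √(11 + 1705²))/1705) + (-15942 + 949621) = (-6*595² + (½)*(1/1705)*(1705 + √(11 + 2907025))) + 933679 = (-6*354025 + (½)*(1/1705)*(1705 + √2907036)) + 933679 = (-2124150 + (½)*(1/1705)*(1705 + 6*√80751)) + 933679 = (-2124150 + (½ + 3*√80751/1705)) + 933679 = (-4248299/2 + 3*√80751/1705) + 933679 = -2380941/2 + 3*√80751/1705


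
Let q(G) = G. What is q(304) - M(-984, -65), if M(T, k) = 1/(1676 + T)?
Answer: 210367/692 ≈ 304.00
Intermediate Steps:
q(304) - M(-984, -65) = 304 - 1/(1676 - 984) = 304 - 1/692 = 210367/692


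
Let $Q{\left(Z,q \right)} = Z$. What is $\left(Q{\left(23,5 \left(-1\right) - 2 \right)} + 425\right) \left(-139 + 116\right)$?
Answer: $-10304$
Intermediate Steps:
$\left(Q{\left(23,5 \left(-1\right) - 2 \right)} + 425\right) \left(-139 + 116\right) = \left(23 + 425\right) \left(-139 + 116\right) = 448 \left(-23\right) = -10304$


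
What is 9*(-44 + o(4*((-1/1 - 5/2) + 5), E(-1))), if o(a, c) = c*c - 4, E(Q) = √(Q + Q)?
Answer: -450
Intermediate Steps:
E(Q) = √2*√Q (E(Q) = √(2*Q) = √2*√Q)
o(a, c) = -4 + c² (o(a, c) = c² - 4 = -4 + c²)
9*(-44 + o(4*((-1/1 - 5/2) + 5), E(-1))) = 9*(-44 + (-4 + (√2*√(-1))²)) = 9*(-44 + (-4 + (√2*I)²)) = 9*(-44 + (-4 + (I*√2)²)) = 9*(-44 + (-4 - 2)) = 9*(-44 - 6) = 9*(-50) = -450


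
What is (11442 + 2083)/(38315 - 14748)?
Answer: 13525/23567 ≈ 0.57390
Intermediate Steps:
(11442 + 2083)/(38315 - 14748) = 13525/23567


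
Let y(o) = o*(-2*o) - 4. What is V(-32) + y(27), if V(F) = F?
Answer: -1494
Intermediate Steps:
y(o) = -4 - 2*o**2 (y(o) = -2*o**2 - 4 = -4 - 2*o**2)
V(-32) + y(27) = -32 + (-4 - 2*27**2) = -32 + (-4 - 2*729) = -32 + (-4 - 1458) = -32 - 1462 = -1494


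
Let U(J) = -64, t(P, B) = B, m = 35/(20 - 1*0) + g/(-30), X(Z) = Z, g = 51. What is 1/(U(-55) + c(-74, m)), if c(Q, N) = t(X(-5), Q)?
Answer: -1/138 ≈ -0.0072464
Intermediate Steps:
m = 1/20 (m = 35/(20 - 1*0) + 51/(-30) = 35/(20 + 0) + 51*(-1/30) = 35/20 - 17/10 = 35*(1/20) - 17/10 = 7/4 - 17/10 = 1/20 ≈ 0.050000)
c(Q, N) = Q
1/(U(-55) + c(-74, m)) = 1/(-64 - 74) = 1/(-138) = -1/138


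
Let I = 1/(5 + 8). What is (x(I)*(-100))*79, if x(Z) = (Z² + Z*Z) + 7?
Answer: -9361500/169 ≈ -55394.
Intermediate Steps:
I = 1/13 ≈ 0.076923
x(Z) = 7 + 2*Z² (x(Z) = (Z² + Z²) + 7 = 2*Z² + 7 = 7 + 2*Z²)
(x(I)*(-100))*79 = ((7 + 2*(1/13)²)*(-100))*79 = ((7 + 2*(1/169))*(-100))*79 = ((7 + 2/169)*(-100))*79 = ((1185/169)*(-100))*79 = -118500/169*79 = -9361500/169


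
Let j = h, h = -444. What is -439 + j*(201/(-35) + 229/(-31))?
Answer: 5848909/1085 ≈ 5390.7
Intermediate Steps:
j = -444
-439 + j*(201/(-35) + 229/(-31)) = -439 - 444*(201/(-35) + 229/(-31)) = -439 - 444*(201*(-1/35) + 229*(-1/31)) = -439 - 444*(-201/35 - 229/31) = -439 - 444*(-14246/1085) = -439 + 6325224/1085 = 5848909/1085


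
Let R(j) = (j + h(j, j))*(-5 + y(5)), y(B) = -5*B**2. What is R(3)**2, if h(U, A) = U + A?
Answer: 1368900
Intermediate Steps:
h(U, A) = A + U
R(j) = -390*j (R(j) = (j + (j + j))*(-5 - 5*5**2) = (j + 2*j)*(-5 - 5*25) = (3*j)*(-5 - 125) = (3*j)*(-130) = -390*j)
R(3)**2 = (-390*3)**2 = (-1170)**2 = 1368900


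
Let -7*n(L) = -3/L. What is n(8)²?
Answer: 9/3136 ≈ 0.0028699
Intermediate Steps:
n(L) = 3/(7*L) (n(L) = -(-3)/(7*L) = 3/(7*L))
n(8)² = ((3/7)/8)² = ((3/7)*(⅛))² = (3/56)² = 9/3136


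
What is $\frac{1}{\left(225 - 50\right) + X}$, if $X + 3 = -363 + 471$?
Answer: $\frac{1}{280} \approx 0.0035714$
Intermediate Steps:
$X = 105$ ($X = -3 + \left(-363 + 471\right) = -3 + 108 = 105$)
$\frac{1}{\left(225 - 50\right) + X} = \frac{1}{\left(225 - 50\right) + 105} = \frac{1}{175 + 105} = \frac{1}{280}$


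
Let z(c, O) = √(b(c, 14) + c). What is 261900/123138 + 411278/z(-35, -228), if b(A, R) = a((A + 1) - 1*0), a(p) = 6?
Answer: 14550/6841 - 14182*I*√29 ≈ 2.1269 - 76372.0*I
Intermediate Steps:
b(A, R) = 6
z(c, O) = √(6 + c)
261900/123138 + 411278/z(-35, -228) = 261900/123138 + 411278/(√(6 - 35)) = 261900*(1/123138) + 411278/(√(-29)) = 14550/6841 + 411278/((I*√29)) = 14550/6841 + 411278*(-I*√29/29) = 14550/6841 - 14182*I*√29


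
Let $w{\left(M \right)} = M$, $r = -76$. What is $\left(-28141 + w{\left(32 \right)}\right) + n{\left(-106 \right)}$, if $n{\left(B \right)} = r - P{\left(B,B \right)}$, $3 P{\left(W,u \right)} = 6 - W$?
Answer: $- \frac{84667}{3} \approx -28222.0$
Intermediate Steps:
$P{\left(W,u \right)} = 2 - \frac{W}{3}$ ($P{\left(W,u \right)} = \frac{6 - W}{3} = 2 - \frac{W}{3}$)
$n{\left(B \right)} = -78 + \frac{B}{3}$ ($n{\left(B \right)} = -76 - \left(2 - \frac{B}{3}\right) = -76 + \left(-2 + \frac{B}{3}\right) = -78 + \frac{B}{3}$)
$\left(-28141 + w{\left(32 \right)}\right) + n{\left(-106 \right)} = \left(-28141 + 32\right) + \left(-78 + \frac{1}{3} \left(-106\right)\right) = -28109 - \frac{340}{3} = - \frac{84667}{3}$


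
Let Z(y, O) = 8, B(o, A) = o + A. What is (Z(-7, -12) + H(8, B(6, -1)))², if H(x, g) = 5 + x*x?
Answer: 5929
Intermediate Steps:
B(o, A) = A + o
H(x, g) = 5 + x²
(Z(-7, -12) + H(8, B(6, -1)))² = (8 + (5 + 8²))² = (8 + (5 + 64))² = (8 + 69)² = 77² = 5929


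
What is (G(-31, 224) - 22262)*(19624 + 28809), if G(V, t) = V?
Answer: -1079716869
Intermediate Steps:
(G(-31, 224) - 22262)*(19624 + 28809) = (-31 - 22262)*(19624 + 28809) = -22293*48433 = -1079716869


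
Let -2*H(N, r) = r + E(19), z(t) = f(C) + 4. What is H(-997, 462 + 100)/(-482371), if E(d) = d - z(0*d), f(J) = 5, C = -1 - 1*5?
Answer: 286/482371 ≈ 0.00059290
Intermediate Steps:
C = -6 (C = -1 - 5 = -6)
z(t) = 9 (z(t) = 5 + 4 = 9)
E(d) = -9 + d (E(d) = d - 1*9 = d - 9 = -9 + d)
H(N, r) = -5 - r/2 (H(N, r) = -(r + (-9 + 19))/2 = -(r + 10)/2 = -(10 + r)/2 = -5 - r/2)
H(-997, 462 + 100)/(-482371) = (-5 - (462 + 100)/2)/(-482371) = (-5 - ½*562)*(-1/482371) = (-5 - 281)*(-1/482371) = -286*(-1/482371) = 286/482371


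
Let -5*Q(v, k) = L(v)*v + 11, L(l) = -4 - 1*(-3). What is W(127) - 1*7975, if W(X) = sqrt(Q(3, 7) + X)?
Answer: -7975 + sqrt(3135)/5 ≈ -7963.8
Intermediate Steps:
L(l) = -1 (L(l) = -4 + 3 = -1)
Q(v, k) = -11/5 + v/5 (Q(v, k) = -(-v + 11)/5 = -(11 - v)/5 = -11/5 + v/5)
W(X) = sqrt(-8/5 + X) (W(X) = sqrt((-11/5 + (1/5)*3) + X) = sqrt((-11/5 + 3/5) + X) = sqrt(-8/5 + X))
W(127) - 1*7975 = sqrt(-40 + 25*127)/5 - 1*7975 = sqrt(-40 + 3175)/5 - 7975 = sqrt(3135)/5 - 7975 = -7975 + sqrt(3135)/5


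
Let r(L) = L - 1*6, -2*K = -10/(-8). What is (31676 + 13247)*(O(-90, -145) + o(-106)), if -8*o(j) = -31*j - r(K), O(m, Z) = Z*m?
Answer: 36336372857/64 ≈ 5.6776e+8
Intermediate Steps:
K = -5/8 (K = -(-5)/(-8) = -(-5)*(-1)/8 = -½*5/4 = -5/8 ≈ -0.62500)
r(L) = -6 + L (r(L) = L - 6 = -6 + L)
o(j) = -53/64 + 31*j/8 (o(j) = -(-31*j - (-6 - 5/8))/8 = -(-31*j - 1*(-53/8))/8 = -(-31*j + 53/8)/8 = -(53/8 - 31*j)/8 = -53/64 + 31*j/8)
(31676 + 13247)*(O(-90, -145) + o(-106)) = (31676 + 13247)*(-145*(-90) + (-53/64 + (31/8)*(-106))) = 44923*(13050 + (-53/64 - 1643/4)) = 44923*(13050 - 26341/64) = 44923*(808859/64) = 36336372857/64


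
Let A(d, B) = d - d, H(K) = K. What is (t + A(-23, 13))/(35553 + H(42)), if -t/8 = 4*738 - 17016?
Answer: 37504/11865 ≈ 3.1609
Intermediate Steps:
t = 112512 (t = -8*(4*738 - 17016) = -8*(2952 - 17016) = -8*(-14064) = 112512)
A(d, B) = 0
(t + A(-23, 13))/(35553 + H(42)) = (112512 + 0)/(35553 + 42) = 112512/35595 = 112512*(1/35595) = 37504/11865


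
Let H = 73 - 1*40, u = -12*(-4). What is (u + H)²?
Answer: 6561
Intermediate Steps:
u = 48
H = 33 (H = 73 - 40 = 33)
(u + H)² = (48 + 33)² = 81² = 6561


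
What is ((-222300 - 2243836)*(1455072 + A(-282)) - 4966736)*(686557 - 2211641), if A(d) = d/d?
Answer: 5472631060544071776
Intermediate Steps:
A(d) = 1
((-222300 - 2243836)*(1455072 + A(-282)) - 4966736)*(686557 - 2211641) = ((-222300 - 2243836)*(1455072 + 1) - 4966736)*(686557 - 2211641) = (-2466136*1455073 - 4966736)*(-1525084) = (-3588407907928 - 4966736)*(-1525084) = -3588412874664*(-1525084) = 5472631060544071776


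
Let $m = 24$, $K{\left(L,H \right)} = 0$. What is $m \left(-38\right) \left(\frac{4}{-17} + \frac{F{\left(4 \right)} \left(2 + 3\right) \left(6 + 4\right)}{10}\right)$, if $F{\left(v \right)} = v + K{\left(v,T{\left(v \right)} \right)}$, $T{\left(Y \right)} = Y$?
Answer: $- \frac{306432}{17} \approx -18025.0$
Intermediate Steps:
$F{\left(v \right)} = v$ ($F{\left(v \right)} = v + 0 = v$)
$m \left(-38\right) \left(\frac{4}{-17} + \frac{F{\left(4 \right)} \left(2 + 3\right) \left(6 + 4\right)}{10}\right) = 24 \left(-38\right) \left(\frac{4}{-17} + \frac{4 \left(2 + 3\right) \left(6 + 4\right)}{10}\right) = - 912 \left(4 \left(- \frac{1}{17}\right) + 4 \cdot 5 \cdot 10 \cdot \frac{1}{10}\right) = - 912 \left(- \frac{4}{17} + 4 \cdot 50 \cdot \frac{1}{10}\right) = - 912 \left(- \frac{4}{17} + 200 \cdot \frac{1}{10}\right) = - 912 \left(- \frac{4}{17} + 20\right) = \left(-912\right) \frac{336}{17} = - \frac{306432}{17}$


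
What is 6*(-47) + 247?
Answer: -35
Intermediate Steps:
6*(-47) + 247 = -282 + 247 = -35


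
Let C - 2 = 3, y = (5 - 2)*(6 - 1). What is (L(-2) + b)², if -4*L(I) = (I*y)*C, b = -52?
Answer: 841/4 ≈ 210.25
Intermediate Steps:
y = 15 (y = 3*5 = 15)
C = 5 (C = 2 + 3 = 5)
L(I) = -75*I/4 (L(I) = -I*15*5/4 = -15*I*5/4 = -75*I/4)
(L(-2) + b)² = (-75/4*(-2) - 52)² = (75/2 - 52)² = (-29/2)² = 841/4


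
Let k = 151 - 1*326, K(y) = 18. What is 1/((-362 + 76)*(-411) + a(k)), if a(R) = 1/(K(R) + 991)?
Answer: 1009/118603915 ≈ 8.5073e-6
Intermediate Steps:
k = -175 (k = 151 - 326 = -175)
a(R) = 1/1009 (a(R) = 1/(18 + 991) = 1/1009)
1/((-362 + 76)*(-411) + a(k)) = 1/((-362 + 76)*(-411) + 1/1009) = 1/(-286*(-411) + 1/1009) = 1/(117546 + 1/1009) = 1/(118603915/1009) = 1009/118603915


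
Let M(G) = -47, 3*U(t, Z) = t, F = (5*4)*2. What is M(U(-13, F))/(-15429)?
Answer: 47/15429 ≈ 0.0030462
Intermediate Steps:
F = 40 (F = 20*2 = 40)
U(t, Z) = t/3
M(U(-13, F))/(-15429) = -47/(-15429) = -47*(-1/15429) = 47/15429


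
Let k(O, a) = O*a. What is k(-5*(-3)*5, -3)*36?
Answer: -8100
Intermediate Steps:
k(-5*(-3)*5, -3)*36 = ((-5*(-3)*5)*(-3))*36 = ((15*5)*(-3))*36 = (75*(-3))*36 = -225*36 = -8100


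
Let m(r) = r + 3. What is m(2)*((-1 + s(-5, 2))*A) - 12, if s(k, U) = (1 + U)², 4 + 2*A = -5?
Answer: -192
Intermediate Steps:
A = -9/2 (A = -2 + (½)*(-5) = -2 - 5/2 = -9/2 ≈ -4.5000)
m(r) = 3 + r
m(2)*((-1 + s(-5, 2))*A) - 12 = (3 + 2)*((-1 + (1 + 2)²)*(-9/2)) - 12 = 5*((-1 + 3²)*(-9/2)) - 12 = 5*((-1 + 9)*(-9/2)) - 12 = 5*(8*(-9/2)) - 12 = 5*(-36) - 12 = -180 - 12 = -192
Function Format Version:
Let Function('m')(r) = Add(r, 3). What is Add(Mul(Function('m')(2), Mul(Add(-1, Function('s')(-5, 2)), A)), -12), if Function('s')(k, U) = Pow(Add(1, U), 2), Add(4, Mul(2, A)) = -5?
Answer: -192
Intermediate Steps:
A = Rational(-9, 2) (A = Add(-2, Mul(Rational(1, 2), -5)) = Add(-2, Rational(-5, 2)) = Rational(-9, 2) ≈ -4.5000)
Function('m')(r) = Add(3, r)
Add(Mul(Function('m')(2), Mul(Add(-1, Function('s')(-5, 2)), A)), -12) = Add(Mul(Add(3, 2), Mul(Add(-1, Pow(Add(1, 2), 2)), Rational(-9, 2))), -12) = Add(Mul(5, Mul(Add(-1, Pow(3, 2)), Rational(-9, 2))), -12) = Add(Mul(5, Mul(Add(-1, 9), Rational(-9, 2))), -12) = Add(Mul(5, Mul(8, Rational(-9, 2))), -12) = Add(Mul(5, -36), -12) = Add(-180, -12) = -192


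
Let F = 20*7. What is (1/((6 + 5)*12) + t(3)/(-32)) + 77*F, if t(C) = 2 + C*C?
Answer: 11383325/1056 ≈ 10780.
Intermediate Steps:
t(C) = 2 + C²
F = 140
(1/((6 + 5)*12) + t(3)/(-32)) + 77*F = (1/((6 + 5)*12) + (2 + 3²)/(-32)) + 77*140 = ((1/12)/11 + (2 + 9)*(-1/32)) + 10780 = ((1/11)*(1/12) + 11*(-1/32)) + 10780 = (1/132 - 11/32) + 10780 = -355/1056 + 10780 = 11383325/1056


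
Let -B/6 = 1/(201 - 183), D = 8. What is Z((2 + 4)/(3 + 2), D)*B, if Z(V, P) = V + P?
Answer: -46/15 ≈ -3.0667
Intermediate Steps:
Z(V, P) = P + V
B = -1/3 (B = -6/(201 - 183) = -6/18 = -6*1/18 = -1/3 ≈ -0.33333)
Z((2 + 4)/(3 + 2), D)*B = (8 + (2 + 4)/(3 + 2))*(-1/3) = (8 + 6/5)*(-1/3) = (46/5)*(-1/3) = -46/15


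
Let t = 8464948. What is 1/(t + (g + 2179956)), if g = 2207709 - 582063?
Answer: 1/12270550 ≈ 8.1496e-8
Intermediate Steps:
g = 1625646
1/(t + (g + 2179956)) = 1/(8464948 + (1625646 + 2179956)) = 1/(8464948 + 3805602) = 1/12270550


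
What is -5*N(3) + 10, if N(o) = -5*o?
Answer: 85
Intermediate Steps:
-5*N(3) + 10 = -(-25)*3 + 10 = -5*(-15) + 10 = 75 + 10 = 85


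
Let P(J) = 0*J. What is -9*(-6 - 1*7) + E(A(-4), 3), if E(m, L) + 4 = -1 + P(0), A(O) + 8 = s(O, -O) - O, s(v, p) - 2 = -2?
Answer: 112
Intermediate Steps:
s(v, p) = 0 (s(v, p) = 2 - 2 = 0)
A(O) = -8 - O (A(O) = -8 + (0 - O) = -8 - O)
P(J) = 0
E(m, L) = -5 (E(m, L) = -4 + (-1 + 0) = -4 - 1 = -5)
-9*(-6 - 1*7) + E(A(-4), 3) = -9*(-6 - 1*7) - 5 = -9*(-6 - 7) - 5 = -9*(-13) - 5 = 117 - 5 = 112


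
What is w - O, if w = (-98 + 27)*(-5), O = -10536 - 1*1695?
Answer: 12586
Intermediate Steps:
O = -12231 (O = -10536 - 1695 = -12231)
w = 355 (w = -71*(-5) = 355)
w - O = 355 - 1*(-12231) = 355 + 12231 = 12586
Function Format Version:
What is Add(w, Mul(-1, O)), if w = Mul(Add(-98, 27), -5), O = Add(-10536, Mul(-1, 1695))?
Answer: 12586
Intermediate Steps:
O = -12231 (O = Add(-10536, -1695) = -12231)
w = 355 (w = Mul(-71, -5) = 355)
Add(w, Mul(-1, O)) = Add(355, Mul(-1, -12231)) = Add(355, 12231) = 12586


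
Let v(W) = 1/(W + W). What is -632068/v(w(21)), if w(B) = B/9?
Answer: -8848952/3 ≈ -2.9497e+6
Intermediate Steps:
w(B) = B/9 (w(B) = B*(⅑) = B/9)
v(W) = 1/(2*W)
-632068/v(w(21)) = -632068/(1/(2*(((⅑)*21)))) = -632068/(1/(2*(7/3))) = -632068/((½)*(3/7)) = -632068/3/14 = -632068*14/3 = -8848952/3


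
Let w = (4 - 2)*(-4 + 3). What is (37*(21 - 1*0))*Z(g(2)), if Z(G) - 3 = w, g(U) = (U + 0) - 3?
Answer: 777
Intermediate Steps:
g(U) = -3 + U (g(U) = U - 3 = -3 + U)
w = -2 (w = 2*(-1) = -2)
Z(G) = 1 (Z(G) = 3 - 2 = 1)
(37*(21 - 1*0))*Z(g(2)) = (37*(21 - 1*0))*1 = (37*(21 + 0))*1 = (37*21)*1 = 777*1 = 777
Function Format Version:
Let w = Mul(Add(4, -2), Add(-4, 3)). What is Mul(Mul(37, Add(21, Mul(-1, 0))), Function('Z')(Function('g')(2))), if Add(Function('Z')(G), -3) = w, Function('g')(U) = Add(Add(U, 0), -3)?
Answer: 777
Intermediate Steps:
Function('g')(U) = Add(-3, U) (Function('g')(U) = Add(U, -3) = Add(-3, U))
w = -2 (w = Mul(2, -1) = -2)
Function('Z')(G) = 1 (Function('Z')(G) = Add(3, -2) = 1)
Mul(Mul(37, Add(21, Mul(-1, 0))), Function('Z')(Function('g')(2))) = Mul(Mul(37, Add(21, Mul(-1, 0))), 1) = Mul(Mul(37, Add(21, 0)), 1) = Mul(Mul(37, 21), 1) = Mul(777, 1) = 777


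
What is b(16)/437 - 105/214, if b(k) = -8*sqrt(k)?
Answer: -52733/93518 ≈ -0.56388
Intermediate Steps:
b(16)/437 - 105/214 = -8*sqrt(16)/437 - 105/214 = -8*4*(1/437) - 105*1/214 = -32*1/437 - 105/214 = -32/437 - 105/214 = -52733/93518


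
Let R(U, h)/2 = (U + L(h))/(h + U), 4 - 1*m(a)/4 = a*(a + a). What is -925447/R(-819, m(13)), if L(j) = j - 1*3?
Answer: -1994338285/4316 ≈ -4.6208e+5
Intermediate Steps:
m(a) = 16 - 8*a² (m(a) = 16 - 4*a*(a + a) = 16 - 4*a*2*a = 16 - 8*a²)
L(j) = -3 + j (L(j) = j - 3 = -3 + j)
R(U, h) = 2*(-3 + U + h)/(U + h) (R(U, h) = 2*((U + (-3 + h))/(h + U)) = 2*((-3 + U + h)/(U + h)) = 2*(-3 + U + h)/(U + h))
-925447/R(-819, m(13)) = -925447*(-819 + (16 - 8*13²))/(2*(-3 - 819 + (16 - 8*13²))) = -925447*(-819 + (16 - 8*169))/(2*(-3 - 819 + (16 - 8*169))) = -925447*(-819 + (16 - 1352))/(2*(-3 - 819 + (16 - 1352))) = -925447*(-819 - 1336)/(2*(-3 - 819 - 1336)) = -925447/(2*(-2158)/(-2155)) = -925447/(2*(-1/2155)*(-2158)) = -925447/4316/2155 = -925447*2155/4316 = -1994338285/4316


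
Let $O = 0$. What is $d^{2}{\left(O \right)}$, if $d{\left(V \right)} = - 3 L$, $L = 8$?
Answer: $576$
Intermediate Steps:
$d{\left(V \right)} = -24$ ($d{\left(V \right)} = \left(-3\right) 8 = -24$)
$d^{2}{\left(O \right)} = \left(-24\right)^{2} = 576$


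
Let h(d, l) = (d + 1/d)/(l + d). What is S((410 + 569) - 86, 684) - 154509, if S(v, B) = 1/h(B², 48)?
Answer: -33820138167303309/218889236737 ≈ -1.5451e+5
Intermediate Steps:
h(d, l) = (d + 1/d)/(d + l)
S(v, B) = B²*(48 + B²)/(1 + B⁴) (S(v, B) = 1/((1 + (B²)²)/((B²)*(B² + 48))) = 1/((1 + B⁴)/(B²*(48 + B²))) = B²*(48 + B²)/(1 + B⁴))
S((410 + 569) - 86, 684) - 154509 = 684²*(48 + 684²)/(1 + 684⁴) - 154509 = 467856*(48 + 467856)/(1 + 218889236736) - 154509 = 467856*467904/218889236737 - 154509 = 467856*(1/218889236737)*467904 - 154509 = 218911693824/218889236737 - 154509 = -33820138167303309/218889236737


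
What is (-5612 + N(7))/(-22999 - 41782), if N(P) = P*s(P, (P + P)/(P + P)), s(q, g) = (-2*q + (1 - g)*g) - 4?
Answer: 5738/64781 ≈ 0.088575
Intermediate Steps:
s(q, g) = -4 - 2*q + g*(1 - g) (s(q, g) = (-2*q + g*(1 - g)) - 4 = -4 - 2*q + g*(1 - g))
N(P) = P*(-4 - 2*P) (N(P) = P*(-4 + (P + P)/(P + P) - ((P + P)/(P + P))² - 2*P) = P*(-4 + (2*P)/((2*P)) - ((2*P)/((2*P)))² - 2*P) = P*(-4 + (2*P)*(1/(2*P)) - ((2*P)*(1/(2*P)))² - 2*P) = P*(-4 + 1 - 1*1² - 2*P) = P*(-4 + 1 - 1*1 - 2*P) = P*(-4 + 1 - 1 - 2*P) = P*(-4 - 2*P))
(-5612 + N(7))/(-22999 - 41782) = (-5612 - 2*7*(2 + 7))/(-22999 - 41782) = (-5612 - 2*7*9)/(-64781) = (-5612 - 126)*(-1/64781) = -5738*(-1/64781) = 5738/64781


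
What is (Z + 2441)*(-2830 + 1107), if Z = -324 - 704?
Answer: -2434599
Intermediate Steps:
Z = -1028
(Z + 2441)*(-2830 + 1107) = (-1028 + 2441)*(-2830 + 1107) = 1413*(-1723) = -2434599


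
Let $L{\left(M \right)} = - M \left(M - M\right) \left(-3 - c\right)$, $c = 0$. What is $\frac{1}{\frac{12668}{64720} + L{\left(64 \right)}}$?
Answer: $\frac{16180}{3167} \approx 5.1089$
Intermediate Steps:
$L{\left(M \right)} = 0$ ($L{\left(M \right)} = - M \left(M - M\right) \left(-3 - 0\right) = - M 0 \left(-3 + 0\right) = 0 \left(-3\right) = 0$)
$\frac{1}{\frac{12668}{64720} + L{\left(64 \right)}} = \frac{1}{\frac{12668}{64720} + 0} = \frac{1}{12668 \cdot \frac{1}{64720} + 0} = \frac{1}{\frac{3167}{16180} + 0} = \frac{1}{\frac{3167}{16180}} = \frac{16180}{3167}$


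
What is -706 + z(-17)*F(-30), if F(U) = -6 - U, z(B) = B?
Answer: -1114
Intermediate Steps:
-706 + z(-17)*F(-30) = -706 - 17*(-6 - 1*(-30)) = -706 - 17*(-6 + 30) = -706 - 17*24 = -706 - 408 = -1114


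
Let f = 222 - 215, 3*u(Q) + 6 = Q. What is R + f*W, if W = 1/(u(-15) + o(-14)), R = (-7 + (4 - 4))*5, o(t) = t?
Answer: -106/3 ≈ -35.333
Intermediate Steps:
u(Q) = -2 + Q/3
R = -35 (R = (-7 + 0)*5 = -7*5 = -35)
W = -1/21 (W = 1/((-2 + (⅓)*(-15)) - 14) = 1/((-2 - 5) - 14) = 1/(-7 - 14) = 1/(-21) = -1/21 ≈ -0.047619)
f = 7
R + f*W = -35 + 7*(-1/21) = -35 - ⅓ = -106/3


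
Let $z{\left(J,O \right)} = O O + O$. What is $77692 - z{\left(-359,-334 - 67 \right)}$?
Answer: $-82708$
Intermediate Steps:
$z{\left(J,O \right)} = O + O^{2}$ ($z{\left(J,O \right)} = O^{2} + O = O + O^{2}$)
$77692 - z{\left(-359,-334 - 67 \right)} = 77692 - \left(-334 - 67\right) \left(1 - 401\right) = 77692 - - 401 \left(1 - 401\right) = 77692 - \left(-401\right) \left(-400\right) = 77692 - 160400 = -82708$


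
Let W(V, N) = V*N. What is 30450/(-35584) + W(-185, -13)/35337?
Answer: -495216065/628715904 ≈ -0.78766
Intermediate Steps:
W(V, N) = N*V
30450/(-35584) + W(-185, -13)/35337 = 30450/(-35584) - 13*(-185)/35337 = 30450*(-1/35584) + 2405*(1/35337) = -15225/17792 + 2405/35337 = -495216065/628715904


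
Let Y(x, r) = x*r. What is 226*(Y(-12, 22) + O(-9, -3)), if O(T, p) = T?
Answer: -61698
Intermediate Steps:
Y(x, r) = r*x
226*(Y(-12, 22) + O(-9, -3)) = 226*(22*(-12) - 9) = 226*(-264 - 9) = 226*(-273) = -61698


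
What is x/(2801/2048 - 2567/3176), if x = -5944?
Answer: -4832804864/454845 ≈ -10625.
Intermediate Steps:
x/(2801/2048 - 2567/3176) = -5944/(2801/2048 - 2567/3176) = -5944/454845/813056 = -5944*813056/454845 = -4832804864/454845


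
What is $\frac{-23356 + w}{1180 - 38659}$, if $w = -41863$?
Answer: $\frac{65219}{37479} \approx 1.7401$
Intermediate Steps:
$\frac{-23356 + w}{1180 - 38659} = \frac{-23356 - 41863}{1180 - 38659} = - \frac{65219}{-37479} = \left(-65219\right) \left(- \frac{1}{37479}\right) = \frac{65219}{37479}$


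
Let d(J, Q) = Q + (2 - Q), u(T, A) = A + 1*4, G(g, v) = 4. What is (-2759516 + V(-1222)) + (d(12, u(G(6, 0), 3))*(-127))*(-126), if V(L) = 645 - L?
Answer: -2725645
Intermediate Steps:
u(T, A) = 4 + A (u(T, A) = A + 4 = 4 + A)
d(J, Q) = 2
(-2759516 + V(-1222)) + (d(12, u(G(6, 0), 3))*(-127))*(-126) = (-2759516 + (645 - 1*(-1222))) + (2*(-127))*(-126) = (-2759516 + (645 + 1222)) - 254*(-126) = (-2759516 + 1867) + 32004 = -2757649 + 32004 = -2725645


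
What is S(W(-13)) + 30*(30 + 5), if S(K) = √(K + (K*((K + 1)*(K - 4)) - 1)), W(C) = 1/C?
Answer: 1050 + I*√22490/169 ≈ 1050.0 + 0.88738*I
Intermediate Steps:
S(K) = √(-1 + K + K*(1 + K)*(-4 + K)) (S(K) = √(K + (K*((1 + K)*(-4 + K)) - 1)) = √(K + (K*(1 + K)*(-4 + K) - 1)) = √(K + (-1 + K*(1 + K)*(-4 + K))) = √(-1 + K + K*(1 + K)*(-4 + K)))
S(W(-13)) + 30*(30 + 5) = √(-1 + (1/(-13))³ - 3/(-13) - 3*(1/(-13))²) + 30*(30 + 5) = √(-1 + (-1/13)³ - 3*(-1/13) - 3*(-1/13)²) + 30*35 = √(-1 - 1/2197 + 3/13 - 3*1/169) + 1050 = √(-1 - 1/2197 + 3/13 - 3/169) + 1050 = √(-1730/2197) + 1050 = I*√22490/169 + 1050 = 1050 + I*√22490/169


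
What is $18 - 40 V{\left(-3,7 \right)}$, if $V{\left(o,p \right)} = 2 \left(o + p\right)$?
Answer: $-302$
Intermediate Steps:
$V{\left(o,p \right)} = 2 o + 2 p$
$18 - 40 V{\left(-3,7 \right)} = 18 - 40 \left(2 \left(-3\right) + 2 \cdot 7\right) = 18 - 40 \left(-6 + 14\right) = 18 - 320 = -302$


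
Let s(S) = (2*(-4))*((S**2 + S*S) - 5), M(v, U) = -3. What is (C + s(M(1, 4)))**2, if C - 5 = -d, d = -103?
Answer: 16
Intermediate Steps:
C = 108 (C = 5 - 1*(-103) = 5 + 103 = 108)
s(S) = 40 - 16*S**2 (s(S) = -8*((S**2 + S**2) - 5) = -8*(2*S**2 - 5) = -8*(-5 + 2*S**2) = 40 - 16*S**2)
(C + s(M(1, 4)))**2 = (108 + (40 - 16*(-3)**2))**2 = (108 + (40 - 16*9))**2 = (108 + (40 - 144))**2 = (108 - 104)**2 = 4**2 = 16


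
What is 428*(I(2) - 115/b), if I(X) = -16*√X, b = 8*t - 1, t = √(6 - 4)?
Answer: -49220/127 - 1263456*√2/127 ≈ -14457.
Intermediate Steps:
t = √2 ≈ 1.4142
b = -1 + 8*√2 (b = 8*√2 - 1 = -1 + 8*√2 ≈ 10.314)
428*(I(2) - 115/b) = 428*(-16*√2 - 115/(-1 + 8*√2)) = 428*(-115/(-1 + 8*√2) - 16*√2) = -49220/(-1 + 8*√2) - 6848*√2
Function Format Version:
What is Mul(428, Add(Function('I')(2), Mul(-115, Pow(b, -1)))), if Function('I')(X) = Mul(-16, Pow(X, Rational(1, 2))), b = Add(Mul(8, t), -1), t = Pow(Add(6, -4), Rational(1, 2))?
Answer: Add(Rational(-49220, 127), Mul(Rational(-1263456, 127), Pow(2, Rational(1, 2)))) ≈ -14457.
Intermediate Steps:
t = Pow(2, Rational(1, 2)) ≈ 1.4142
b = Add(-1, Mul(8, Pow(2, Rational(1, 2)))) (b = Add(Mul(8, Pow(2, Rational(1, 2))), -1) = Add(-1, Mul(8, Pow(2, Rational(1, 2)))) ≈ 10.314)
Mul(428, Add(Function('I')(2), Mul(-115, Pow(b, -1)))) = Mul(428, Add(Mul(-16, Pow(2, Rational(1, 2))), Mul(-115, Pow(Add(-1, Mul(8, Pow(2, Rational(1, 2)))), -1)))) = Mul(428, Add(Mul(-115, Pow(Add(-1, Mul(8, Pow(2, Rational(1, 2)))), -1)), Mul(-16, Pow(2, Rational(1, 2))))) = Add(Mul(-49220, Pow(Add(-1, Mul(8, Pow(2, Rational(1, 2)))), -1)), Mul(-6848, Pow(2, Rational(1, 2))))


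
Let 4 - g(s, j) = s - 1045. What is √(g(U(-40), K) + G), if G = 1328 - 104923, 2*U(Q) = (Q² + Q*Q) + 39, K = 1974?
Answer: I*√416662/2 ≈ 322.75*I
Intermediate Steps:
U(Q) = 39/2 + Q² (U(Q) = ((Q² + Q*Q) + 39)/2 = ((Q² + Q²) + 39)/2 = (2*Q² + 39)/2 = (39 + 2*Q²)/2 = 39/2 + Q²)
G = -103595
g(s, j) = 1049 - s (g(s, j) = 4 - (s - 1045) = 4 - (-1045 + s) = 4 + (1045 - s) = 1049 - s)
√(g(U(-40), K) + G) = √((1049 - (39/2 + (-40)²)) - 103595) = √((1049 - (39/2 + 1600)) - 103595) = √((1049 - 1*3239/2) - 103595) = √((1049 - 3239/2) - 103595) = √(-1141/2 - 103595) = √(-208331/2) = I*√416662/2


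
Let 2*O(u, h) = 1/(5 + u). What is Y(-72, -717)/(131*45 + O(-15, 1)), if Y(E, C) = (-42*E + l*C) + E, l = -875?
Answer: 12606540/117899 ≈ 106.93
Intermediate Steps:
Y(E, C) = -875*C - 41*E (Y(E, C) = (-42*E - 875*C) + E = (-875*C - 42*E) + E = -875*C - 41*E)
O(u, h) = 1/(2*(5 + u))
Y(-72, -717)/(131*45 + O(-15, 1)) = (-875*(-717) - 41*(-72))/(131*45 + 1/(2*(5 - 15))) = (627375 + 2952)/(5895 + (½)/(-10)) = 630327/(5895 + (½)*(-⅒)) = 630327/(5895 - 1/20) = 630327/(117899/20) = 630327*(20/117899) = 12606540/117899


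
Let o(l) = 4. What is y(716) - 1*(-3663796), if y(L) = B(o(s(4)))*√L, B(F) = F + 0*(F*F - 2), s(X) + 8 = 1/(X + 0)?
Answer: 3663796 + 8*√179 ≈ 3.6639e+6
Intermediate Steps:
s(X) = -8 + 1/X (s(X) = -8 + 1/(X + 0) = -8 + 1/X)
B(F) = F (B(F) = F + 0*(F² - 2) = F + 0*(-2 + F²) = F + 0 = F)
y(L) = 4*√L
y(716) - 1*(-3663796) = 4*√716 - 1*(-3663796) = 4*(2*√179) + 3663796 = 8*√179 + 3663796 = 3663796 + 8*√179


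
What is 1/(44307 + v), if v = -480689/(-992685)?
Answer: 992685/43983374984 ≈ 2.2570e-5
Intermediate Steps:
v = 480689/992685 (v = -480689*(-1/992685) = 480689/992685 ≈ 0.48423)
1/(44307 + v) = 1/(44307 + 480689/992685) = 1/(43983374984/992685) = 992685/43983374984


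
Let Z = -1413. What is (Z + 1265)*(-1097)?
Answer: 162356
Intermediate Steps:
(Z + 1265)*(-1097) = (-1413 + 1265)*(-1097) = -148*(-1097) = 162356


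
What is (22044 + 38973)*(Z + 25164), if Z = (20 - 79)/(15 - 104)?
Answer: 136657029135/89 ≈ 1.5355e+9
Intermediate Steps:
Z = 59/89 (Z = -59/(-89) = -59*(-1/89) = 59/89 ≈ 0.66292)
(22044 + 38973)*(Z + 25164) = (22044 + 38973)*(59/89 + 25164) = 61017*(2239655/89) = 136657029135/89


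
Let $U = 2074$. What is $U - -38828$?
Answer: $40902$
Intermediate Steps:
$U - -38828 = 2074 - -38828 = 2074 + 38828 = 40902$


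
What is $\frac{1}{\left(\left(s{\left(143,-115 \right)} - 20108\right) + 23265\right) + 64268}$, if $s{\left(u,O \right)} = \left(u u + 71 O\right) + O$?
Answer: $\frac{1}{79594} \approx 1.2564 \cdot 10^{-5}$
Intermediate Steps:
$s{\left(u,O \right)} = u^{2} + 72 O$ ($s{\left(u,O \right)} = \left(u^{2} + 71 O\right) + O = u^{2} + 72 O$)
$\frac{1}{\left(\left(s{\left(143,-115 \right)} - 20108\right) + 23265\right) + 64268} = \frac{1}{\left(\left(\left(143^{2} + 72 \left(-115\right)\right) - 20108\right) + 23265\right) + 64268} = \frac{1}{\left(\left(\left(20449 - 8280\right) - 20108\right) + 23265\right) + 64268} = \frac{1}{\left(\left(12169 - 20108\right) + 23265\right) + 64268} = \frac{1}{\left(-7939 + 23265\right) + 64268} = \frac{1}{15326 + 64268} = \frac{1}{79594}$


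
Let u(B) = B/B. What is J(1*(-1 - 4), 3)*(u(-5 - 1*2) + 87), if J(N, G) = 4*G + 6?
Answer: 1584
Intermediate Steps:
J(N, G) = 6 + 4*G
u(B) = 1
J(1*(-1 - 4), 3)*(u(-5 - 1*2) + 87) = (6 + 4*3)*(1 + 87) = (6 + 12)*88 = 18*88 = 1584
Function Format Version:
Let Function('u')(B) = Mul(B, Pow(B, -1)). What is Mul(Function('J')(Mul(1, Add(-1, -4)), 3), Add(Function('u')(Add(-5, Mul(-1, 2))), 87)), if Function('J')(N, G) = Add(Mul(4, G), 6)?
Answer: 1584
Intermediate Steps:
Function('J')(N, G) = Add(6, Mul(4, G))
Function('u')(B) = 1
Mul(Function('J')(Mul(1, Add(-1, -4)), 3), Add(Function('u')(Add(-5, Mul(-1, 2))), 87)) = Mul(Add(6, Mul(4, 3)), Add(1, 87)) = Mul(Add(6, 12), 88) = Mul(18, 88) = 1584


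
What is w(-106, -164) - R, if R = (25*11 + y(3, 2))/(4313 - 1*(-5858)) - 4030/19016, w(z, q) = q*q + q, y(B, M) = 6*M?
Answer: 369308432735/13815124 ≈ 26732.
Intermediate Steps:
w(z, q) = q + q² (w(z, q) = q² + q = q + q²)
R = -2537967/13815124 (R = (25*11 + 6*2)/(4313 - 1*(-5858)) - 4030/19016 = (275 + 12)/(4313 + 5858) - 4030*1/19016 = 287/10171 - 2015/9508 = 287*(1/10171) - 2015/9508 = 41/1453 - 2015/9508 = -2537967/13815124 ≈ -0.18371)
w(-106, -164) - R = -164*(1 - 164) - 1*(-2537967/13815124) = -164*(-163) + 2537967/13815124 = 26732 + 2537967/13815124 = 369308432735/13815124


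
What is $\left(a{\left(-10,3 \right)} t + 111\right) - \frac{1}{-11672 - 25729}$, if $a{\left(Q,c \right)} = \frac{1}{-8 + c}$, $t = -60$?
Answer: $\frac{4600324}{37401} \approx 123.0$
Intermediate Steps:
$\left(a{\left(-10,3 \right)} t + 111\right) - \frac{1}{-11672 - 25729} = \left(\frac{1}{-8 + 3} \left(-60\right) + 111\right) - \frac{1}{-11672 - 25729} = \left(\frac{1}{-5} \left(-60\right) + 111\right) - \frac{1}{-37401} = \left(\left(- \frac{1}{5}\right) \left(-60\right) + 111\right) - - \frac{1}{37401} = \left(12 + 111\right) + \frac{1}{37401} = 123 + \frac{1}{37401} = \frac{4600324}{37401}$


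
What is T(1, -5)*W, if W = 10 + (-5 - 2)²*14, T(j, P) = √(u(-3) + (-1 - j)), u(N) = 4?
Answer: 696*√2 ≈ 984.29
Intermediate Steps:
T(j, P) = √(3 - j) (T(j, P) = √(4 + (-1 - j)) = √(3 - j))
W = 696 (W = 10 + (-7)²*14 = 10 + 49*14 = 10 + 686 = 696)
T(1, -5)*W = √(3 - 1*1)*696 = √(3 - 1)*696 = √2*696 = 696*√2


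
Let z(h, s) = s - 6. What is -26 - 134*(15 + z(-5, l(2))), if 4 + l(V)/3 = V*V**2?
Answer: -2840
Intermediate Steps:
l(V) = -12 + 3*V**3 (l(V) = -12 + 3*(V*V**2) = -12 + 3*V**3)
z(h, s) = -6 + s
-26 - 134*(15 + z(-5, l(2))) = -26 - 134*(15 + (-6 + (-12 + 3*2**3))) = -26 - 134*(15 + (-6 + (-12 + 3*8))) = -26 - 134*(15 + (-6 + (-12 + 24))) = -26 - 134*(15 + (-6 + 12)) = -26 - 134*(15 + 6) = -26 - 134*21 = -26 - 2814 = -2840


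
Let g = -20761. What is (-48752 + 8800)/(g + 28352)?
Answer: -39952/7591 ≈ -5.2631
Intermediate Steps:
(-48752 + 8800)/(g + 28352) = (-48752 + 8800)/(-20761 + 28352) = -39952/7591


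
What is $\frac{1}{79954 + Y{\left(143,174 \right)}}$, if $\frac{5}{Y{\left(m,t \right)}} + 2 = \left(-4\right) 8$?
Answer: $\frac{34}{2718431} \approx 1.2507 \cdot 10^{-5}$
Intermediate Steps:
$Y{\left(m,t \right)} = - \frac{5}{34}$ ($Y{\left(m,t \right)} = \frac{5}{-2 - 32} = \frac{5}{-34} = 5 \left(- \frac{1}{34}\right) = - \frac{5}{34}$)
$\frac{1}{79954 + Y{\left(143,174 \right)}} = \frac{1}{79954 - \frac{5}{34}} = \frac{1}{\frac{2718431}{34}} = \frac{34}{2718431}$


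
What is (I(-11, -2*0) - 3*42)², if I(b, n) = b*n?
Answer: 15876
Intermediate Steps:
(I(-11, -2*0) - 3*42)² = (-(-22)*0 - 3*42)² = (-11*0 - 126)² = (0 - 126)² = (-126)² = 15876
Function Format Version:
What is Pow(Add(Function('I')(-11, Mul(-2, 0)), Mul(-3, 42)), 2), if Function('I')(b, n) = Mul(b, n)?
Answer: 15876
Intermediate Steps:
Pow(Add(Function('I')(-11, Mul(-2, 0)), Mul(-3, 42)), 2) = Pow(Add(Mul(-11, Mul(-2, 0)), Mul(-3, 42)), 2) = Pow(Add(Mul(-11, 0), -126), 2) = Pow(Add(0, -126), 2) = Pow(-126, 2) = 15876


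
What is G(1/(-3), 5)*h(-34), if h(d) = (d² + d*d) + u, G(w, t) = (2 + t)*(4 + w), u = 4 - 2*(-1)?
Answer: 178486/3 ≈ 59495.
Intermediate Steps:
u = 6 (u = 4 + 2 = 6)
h(d) = 6 + 2*d² (h(d) = (d² + d*d) + 6 = (d² + d²) + 6 = 2*d² + 6 = 6 + 2*d²)
G(1/(-3), 5)*h(-34) = (8 + 2/(-3) + 4*5 + 5/(-3))*(6 + 2*(-34)²) = (8 + 2*(-⅓) + 20 + 5*(-⅓))*(6 + 2*1156) = (8 - ⅔ + 20 - 5/3)*(6 + 2312) = (77/3)*2318 = 178486/3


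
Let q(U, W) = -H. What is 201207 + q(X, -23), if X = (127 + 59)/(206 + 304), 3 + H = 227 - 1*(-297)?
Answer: 200686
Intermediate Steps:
H = 521 (H = -3 + (227 - 1*(-297)) = -3 + (227 + 297) = -3 + 524 = 521)
X = 31/85 (X = 186/510 = 186*(1/510) = 31/85 ≈ 0.36471)
q(U, W) = -521 (q(U, W) = -1*521 = -521)
201207 + q(X, -23) = 201207 - 521 = 200686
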